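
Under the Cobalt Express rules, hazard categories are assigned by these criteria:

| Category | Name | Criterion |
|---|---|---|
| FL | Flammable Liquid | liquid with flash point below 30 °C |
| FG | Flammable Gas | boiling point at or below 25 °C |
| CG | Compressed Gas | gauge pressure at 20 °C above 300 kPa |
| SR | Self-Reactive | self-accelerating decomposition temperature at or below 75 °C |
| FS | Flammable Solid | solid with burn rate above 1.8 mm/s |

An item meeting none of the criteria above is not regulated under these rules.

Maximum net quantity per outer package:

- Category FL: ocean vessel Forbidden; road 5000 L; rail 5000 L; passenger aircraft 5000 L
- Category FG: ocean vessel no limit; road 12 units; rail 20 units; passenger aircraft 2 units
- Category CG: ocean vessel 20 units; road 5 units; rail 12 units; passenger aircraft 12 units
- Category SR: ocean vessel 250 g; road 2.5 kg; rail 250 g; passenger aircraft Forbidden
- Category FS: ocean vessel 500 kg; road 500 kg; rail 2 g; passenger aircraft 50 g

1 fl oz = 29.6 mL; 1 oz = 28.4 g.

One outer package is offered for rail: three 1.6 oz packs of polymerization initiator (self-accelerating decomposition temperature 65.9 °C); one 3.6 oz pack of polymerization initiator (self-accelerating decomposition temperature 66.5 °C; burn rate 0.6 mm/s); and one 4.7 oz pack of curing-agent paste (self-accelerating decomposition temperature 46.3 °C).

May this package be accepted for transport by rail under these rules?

No

The polymerization initiator has self-accelerating decomposition temperature 65.9 °C, which is ≤ 75 °C, so it is Category SR (Self-Reactive).
With self-accelerating decomposition temperature 66.5 °C (≤ 75 °C), the polymerization initiator falls in Category SR.
With self-accelerating decomposition temperature 46.3 °C (≤ 75 °C), the curing-agent paste falls in Category SR.
Total Category SR: (three 1.6 oz packs = 136.32 g) + (one 3.6 oz pack = 102.24 g) + (one 4.7 oz pack = 133.48 g) = 372.04 g.
372.04 g > 250 g (rail limit, Category SR) — over the limit.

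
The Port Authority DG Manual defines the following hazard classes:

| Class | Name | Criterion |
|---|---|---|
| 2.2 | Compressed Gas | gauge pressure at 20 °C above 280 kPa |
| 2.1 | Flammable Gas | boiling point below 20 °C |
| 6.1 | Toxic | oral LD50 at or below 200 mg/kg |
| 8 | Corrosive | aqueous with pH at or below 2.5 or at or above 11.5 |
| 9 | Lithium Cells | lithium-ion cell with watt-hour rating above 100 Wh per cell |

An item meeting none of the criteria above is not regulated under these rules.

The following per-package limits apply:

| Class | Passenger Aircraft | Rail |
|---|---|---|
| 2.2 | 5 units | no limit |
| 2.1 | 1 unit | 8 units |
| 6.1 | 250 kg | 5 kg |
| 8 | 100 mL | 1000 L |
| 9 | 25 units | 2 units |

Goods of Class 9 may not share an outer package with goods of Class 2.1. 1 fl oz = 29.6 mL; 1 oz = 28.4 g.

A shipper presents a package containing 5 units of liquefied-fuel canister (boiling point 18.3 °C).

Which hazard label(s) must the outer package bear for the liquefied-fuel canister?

Class 2.1

Boiling point 18.3 °C meets the Class 2.1 criterion (Flammable Gas), so the liquefied-fuel canister is Class 2.1.
Only the Class 2.1 label is required.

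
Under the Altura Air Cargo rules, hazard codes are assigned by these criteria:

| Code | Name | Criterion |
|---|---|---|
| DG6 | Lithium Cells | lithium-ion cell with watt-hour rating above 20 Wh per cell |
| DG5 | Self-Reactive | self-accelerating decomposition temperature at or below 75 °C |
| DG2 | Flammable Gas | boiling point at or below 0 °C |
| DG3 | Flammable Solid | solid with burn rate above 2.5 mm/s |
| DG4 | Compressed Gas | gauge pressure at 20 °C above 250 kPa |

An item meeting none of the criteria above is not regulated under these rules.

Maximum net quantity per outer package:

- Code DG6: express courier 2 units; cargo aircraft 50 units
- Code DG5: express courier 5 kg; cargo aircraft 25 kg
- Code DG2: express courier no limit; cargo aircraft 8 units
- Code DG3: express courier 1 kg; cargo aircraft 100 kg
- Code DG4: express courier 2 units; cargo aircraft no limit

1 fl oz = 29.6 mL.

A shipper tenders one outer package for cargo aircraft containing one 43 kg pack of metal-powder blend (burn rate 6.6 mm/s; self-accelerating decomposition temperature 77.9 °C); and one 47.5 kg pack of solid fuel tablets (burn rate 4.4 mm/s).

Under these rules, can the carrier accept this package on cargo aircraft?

Yes

The metal-powder blend has burn rate 6.6 mm/s, which is > 2.5 mm/s, so it is Code DG3 (Flammable Solid).
Solid fuel tablets: burn rate 4.4 mm/s > 2.5 mm/s → Code DG3 (Flammable Solid).
Code DG3 net quantity: 43 kg + 47.5 kg = 90.5 kg.
90.5 kg ≤ 100 kg (cargo aircraft limit, Code DG3) — within limit.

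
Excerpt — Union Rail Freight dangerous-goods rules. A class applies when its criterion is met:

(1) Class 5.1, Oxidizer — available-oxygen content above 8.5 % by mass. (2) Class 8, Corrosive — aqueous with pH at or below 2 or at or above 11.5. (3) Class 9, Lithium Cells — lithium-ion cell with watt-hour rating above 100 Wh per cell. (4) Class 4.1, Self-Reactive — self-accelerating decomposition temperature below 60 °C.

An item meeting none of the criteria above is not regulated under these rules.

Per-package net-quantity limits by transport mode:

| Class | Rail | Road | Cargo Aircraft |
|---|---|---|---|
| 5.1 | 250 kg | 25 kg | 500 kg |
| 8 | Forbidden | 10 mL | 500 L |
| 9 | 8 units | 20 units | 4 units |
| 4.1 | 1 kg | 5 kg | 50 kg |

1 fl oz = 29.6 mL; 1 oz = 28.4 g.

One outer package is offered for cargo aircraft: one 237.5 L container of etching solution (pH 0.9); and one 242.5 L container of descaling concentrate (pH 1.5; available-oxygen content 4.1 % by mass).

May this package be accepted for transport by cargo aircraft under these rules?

Yes

pH 0.9 meets the Class 8 criterion (Corrosive), so the etching solution is Class 8.
Descaling concentrate: pH 1.5 ≤ 2 → Class 8 (Corrosive).
Total Class 8: 237.5 L + 242.5 L = 480 L.
That is within the Class 8 cargo aircraft limit of 500 L.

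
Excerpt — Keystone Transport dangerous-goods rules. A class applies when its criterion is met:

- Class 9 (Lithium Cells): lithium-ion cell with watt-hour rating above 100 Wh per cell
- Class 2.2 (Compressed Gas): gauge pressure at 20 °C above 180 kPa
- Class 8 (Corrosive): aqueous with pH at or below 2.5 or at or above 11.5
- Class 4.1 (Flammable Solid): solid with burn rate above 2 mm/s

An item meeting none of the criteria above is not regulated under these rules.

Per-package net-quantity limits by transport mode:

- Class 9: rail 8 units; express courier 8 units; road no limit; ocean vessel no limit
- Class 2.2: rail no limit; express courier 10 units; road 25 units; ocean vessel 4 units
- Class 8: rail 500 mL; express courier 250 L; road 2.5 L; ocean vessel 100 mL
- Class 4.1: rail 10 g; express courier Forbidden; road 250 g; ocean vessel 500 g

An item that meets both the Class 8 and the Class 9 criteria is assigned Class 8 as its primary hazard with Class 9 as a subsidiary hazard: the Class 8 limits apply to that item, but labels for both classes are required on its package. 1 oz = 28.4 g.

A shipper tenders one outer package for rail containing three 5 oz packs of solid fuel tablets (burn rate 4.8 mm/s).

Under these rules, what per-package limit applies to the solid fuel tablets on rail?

With burn rate 4.8 mm/s (> 2 mm/s), the solid fuel tablets fall in Class 4.1.
The rail limit for Class 4.1 is 10 g.

10 g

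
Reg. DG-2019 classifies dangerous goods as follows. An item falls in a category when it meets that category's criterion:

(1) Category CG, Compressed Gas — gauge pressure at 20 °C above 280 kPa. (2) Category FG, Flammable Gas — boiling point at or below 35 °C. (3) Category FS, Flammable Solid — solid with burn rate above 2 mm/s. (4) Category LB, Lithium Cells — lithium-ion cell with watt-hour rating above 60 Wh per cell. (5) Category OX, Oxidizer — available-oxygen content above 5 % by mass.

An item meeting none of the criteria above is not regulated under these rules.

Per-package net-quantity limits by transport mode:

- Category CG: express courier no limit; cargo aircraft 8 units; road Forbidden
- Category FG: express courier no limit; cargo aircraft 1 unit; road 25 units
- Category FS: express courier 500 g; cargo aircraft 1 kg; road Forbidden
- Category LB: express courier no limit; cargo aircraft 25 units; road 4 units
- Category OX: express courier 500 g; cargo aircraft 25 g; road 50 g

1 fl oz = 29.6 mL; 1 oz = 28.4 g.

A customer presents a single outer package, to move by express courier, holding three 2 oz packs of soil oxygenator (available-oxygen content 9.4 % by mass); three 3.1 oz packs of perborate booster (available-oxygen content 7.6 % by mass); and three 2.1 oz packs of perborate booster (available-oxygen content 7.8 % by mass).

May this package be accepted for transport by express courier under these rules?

No

The soil oxygenator has available-oxygen content 9.4 % by mass, which is > 5 % by mass, so it is Category OX (Oxidizer).
With available-oxygen content 7.6 % by mass (> 5 % by mass), the perborate booster falls in Category OX.
With available-oxygen content 7.8 % by mass (> 5 % by mass), the perborate booster falls in Category OX.
Category OX net quantity: (three 2 oz packs = 170.4 g) + (three 3.1 oz packs = 264.12 g) + (three 2.1 oz packs = 178.92 g) = 613.44 g.
613.44 g exceeds the express courier limit of 500 g for Category OX.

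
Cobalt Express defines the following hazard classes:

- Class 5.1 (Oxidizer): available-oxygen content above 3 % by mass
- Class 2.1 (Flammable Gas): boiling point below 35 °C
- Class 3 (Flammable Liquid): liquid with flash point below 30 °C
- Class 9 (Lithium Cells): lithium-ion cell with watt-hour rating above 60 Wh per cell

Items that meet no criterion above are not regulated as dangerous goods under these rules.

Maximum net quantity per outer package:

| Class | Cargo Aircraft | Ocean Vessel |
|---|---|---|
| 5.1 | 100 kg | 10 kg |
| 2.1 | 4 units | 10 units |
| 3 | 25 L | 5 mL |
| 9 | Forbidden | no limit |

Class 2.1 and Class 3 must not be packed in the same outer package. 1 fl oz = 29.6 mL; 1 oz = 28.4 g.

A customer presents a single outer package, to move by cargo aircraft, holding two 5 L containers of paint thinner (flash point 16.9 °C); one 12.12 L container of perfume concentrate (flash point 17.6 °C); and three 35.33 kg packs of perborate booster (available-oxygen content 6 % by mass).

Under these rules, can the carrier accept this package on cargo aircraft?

No

With flash point 16.9 °C (< 30 °C), the paint thinner falls in Class 3.
With flash point 17.6 °C (< 30 °C), the perfume concentrate falls in Class 3.
Perborate booster: available-oxygen content 6 % by mass > 3 % by mass → Class 5.1 (Oxidizer).
Total Class 3: (two 5 L containers = 10 L) + 12.12 L = 22.12 L.
22.12 L ≤ 25 L (cargo aircraft limit, Class 3) — within limit.
Class 5.1 quantity: three 35.33 kg packs = 105.99 kg.
105.99 kg > 100 kg (cargo aircraft limit, Class 5.1) — over the limit.
The segregation rule (Class 2.1 with Class 3) does not apply to Class 3 with Class 5.1.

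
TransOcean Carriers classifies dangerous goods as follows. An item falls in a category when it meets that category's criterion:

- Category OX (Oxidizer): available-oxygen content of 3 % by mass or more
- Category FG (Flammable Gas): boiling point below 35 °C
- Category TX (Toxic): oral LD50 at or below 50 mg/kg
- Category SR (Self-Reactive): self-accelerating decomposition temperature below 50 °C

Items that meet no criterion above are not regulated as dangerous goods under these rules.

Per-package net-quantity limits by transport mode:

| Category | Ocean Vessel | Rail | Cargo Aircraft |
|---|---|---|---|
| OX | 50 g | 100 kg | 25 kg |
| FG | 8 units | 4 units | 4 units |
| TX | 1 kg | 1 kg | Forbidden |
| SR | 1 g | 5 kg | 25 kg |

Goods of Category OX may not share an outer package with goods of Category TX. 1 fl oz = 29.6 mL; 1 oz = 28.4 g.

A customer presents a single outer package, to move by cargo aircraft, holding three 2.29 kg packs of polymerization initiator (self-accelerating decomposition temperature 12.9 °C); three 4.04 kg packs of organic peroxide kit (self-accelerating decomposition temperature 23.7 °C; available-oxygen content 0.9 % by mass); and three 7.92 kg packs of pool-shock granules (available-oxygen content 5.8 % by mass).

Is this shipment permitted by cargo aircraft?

Yes

The polymerization initiator has self-accelerating decomposition temperature 12.9 °C, which is < 50 °C, so it is Category SR (Self-Reactive).
With self-accelerating decomposition temperature 23.7 °C (< 50 °C), the organic peroxide kit falls in Category SR.
With available-oxygen content 5.8 % by mass (≥ 3 % by mass), the pool-shock granules fall in Category OX.
Category OX quantity: three 7.92 kg packs = 23.76 kg.
23.76 kg is within the cargo aircraft limit of 25 kg for Category OX.
Total Category SR: (three 2.29 kg packs = 6.87 kg) + (three 4.04 kg packs = 12.12 kg) = 18.99 kg.
That is within the Category SR cargo aircraft limit of 25 kg.
The segregation rule (Category OX with Category TX) does not apply to Category OX with Category SR.
Every hazard category is within its cargo aircraft limit and no segregation rule is violated.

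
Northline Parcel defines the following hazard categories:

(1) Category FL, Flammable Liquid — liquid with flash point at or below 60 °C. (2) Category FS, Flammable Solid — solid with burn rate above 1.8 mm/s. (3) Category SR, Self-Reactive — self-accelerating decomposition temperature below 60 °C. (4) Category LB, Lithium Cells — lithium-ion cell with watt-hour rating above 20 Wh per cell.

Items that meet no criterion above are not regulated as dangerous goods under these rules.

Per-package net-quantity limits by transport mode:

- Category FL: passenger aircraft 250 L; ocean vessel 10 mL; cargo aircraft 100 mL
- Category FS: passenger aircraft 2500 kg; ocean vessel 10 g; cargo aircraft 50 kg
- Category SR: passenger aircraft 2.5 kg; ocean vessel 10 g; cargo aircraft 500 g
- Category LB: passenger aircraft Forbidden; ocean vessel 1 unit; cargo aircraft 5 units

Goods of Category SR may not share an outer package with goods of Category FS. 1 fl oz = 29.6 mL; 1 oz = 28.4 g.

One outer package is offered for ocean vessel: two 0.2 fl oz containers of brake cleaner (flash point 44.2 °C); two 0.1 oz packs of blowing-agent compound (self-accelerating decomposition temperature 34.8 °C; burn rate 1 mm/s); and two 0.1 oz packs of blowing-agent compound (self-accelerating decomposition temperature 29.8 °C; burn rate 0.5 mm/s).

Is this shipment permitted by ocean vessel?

Brake cleaner: flash point 44.2 °C ≤ 60 °C → Category FL (Flammable Liquid).
The blowing-agent compound has self-accelerating decomposition temperature 34.8 °C, which is < 60 °C, so it is Category SR (Self-Reactive).
Blowing-agent compound: self-accelerating decomposition temperature 29.8 °C < 60 °C → Category SR (Self-Reactive).
Category FL quantity: two 0.2 fl oz containers = 11.84 mL.
11.84 mL exceeds the ocean vessel limit of 10 mL for Category FL.
Category SR net quantity: (two 0.1 oz packs = 5.68 g) + (two 0.1 oz packs = 5.68 g) = 11.36 g.
That exceeds the Category SR ocean vessel limit of 10 g.
The segregation rule (Category SR with Category FS) does not apply to Category FL with Category SR.

No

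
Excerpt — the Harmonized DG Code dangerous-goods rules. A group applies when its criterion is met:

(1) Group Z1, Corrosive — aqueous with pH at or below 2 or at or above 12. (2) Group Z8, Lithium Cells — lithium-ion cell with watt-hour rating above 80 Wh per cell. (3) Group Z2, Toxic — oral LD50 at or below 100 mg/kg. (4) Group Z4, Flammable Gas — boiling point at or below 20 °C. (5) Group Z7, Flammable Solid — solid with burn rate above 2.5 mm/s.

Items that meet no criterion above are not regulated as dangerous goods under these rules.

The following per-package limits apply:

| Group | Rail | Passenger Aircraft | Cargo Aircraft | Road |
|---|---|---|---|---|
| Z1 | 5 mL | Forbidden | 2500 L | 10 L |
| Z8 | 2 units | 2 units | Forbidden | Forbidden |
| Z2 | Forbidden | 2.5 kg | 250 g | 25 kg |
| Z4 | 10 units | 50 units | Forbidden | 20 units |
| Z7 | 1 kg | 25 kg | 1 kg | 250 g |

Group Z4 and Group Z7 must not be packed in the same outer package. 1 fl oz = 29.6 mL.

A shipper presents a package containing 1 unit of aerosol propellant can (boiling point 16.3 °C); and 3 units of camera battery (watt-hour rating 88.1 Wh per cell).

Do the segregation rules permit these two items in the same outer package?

Aerosol propellant can: boiling point 16.3 °C ≤ 20 °C → Group Z4 (Flammable Gas).
The camera battery has watt-hour rating 88.1 Wh per cell, which is > 80 Wh per cell, so it is Group Z8 (Lithium Cells).
No segregation rule bars Group Z4 with Group Z8.

Yes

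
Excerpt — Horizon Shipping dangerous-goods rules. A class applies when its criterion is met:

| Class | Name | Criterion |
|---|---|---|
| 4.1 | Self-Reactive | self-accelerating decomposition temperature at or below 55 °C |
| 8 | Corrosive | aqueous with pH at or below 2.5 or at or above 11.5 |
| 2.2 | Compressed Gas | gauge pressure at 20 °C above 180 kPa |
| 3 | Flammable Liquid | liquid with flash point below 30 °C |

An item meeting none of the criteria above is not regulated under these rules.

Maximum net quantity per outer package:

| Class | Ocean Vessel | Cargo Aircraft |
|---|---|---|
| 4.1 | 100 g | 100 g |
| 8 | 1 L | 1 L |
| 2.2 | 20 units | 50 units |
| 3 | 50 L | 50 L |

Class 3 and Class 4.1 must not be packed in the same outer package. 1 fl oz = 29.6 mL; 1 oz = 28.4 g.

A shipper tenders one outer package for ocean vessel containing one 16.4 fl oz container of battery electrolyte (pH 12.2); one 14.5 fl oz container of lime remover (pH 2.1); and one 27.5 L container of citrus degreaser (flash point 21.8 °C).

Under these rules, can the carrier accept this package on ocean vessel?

pH 12.2 meets the Class 8 criterion (Corrosive), so the battery electrolyte is Class 8.
Lime remover: pH 2.1 ≤ 2.5 → Class 8 (Corrosive).
Citrus degreaser: flash point 21.8 °C < 30 °C → Class 3 (Flammable Liquid).
Class 3 quantity: 27.5 L.
27.5 L is within the ocean vessel limit of 50 L for Class 3.
Class 8 net quantity: (one 16.4 fl oz container = 485.44 mL) + (one 14.5 fl oz container = 429.2 mL) = 914.64 mL.
914.64 mL is within the ocean vessel limit of 1 L for Class 8.
The segregation rule (Class 3 with Class 4.1) does not apply to Class 3 with Class 8.
Every hazard class is within its ocean vessel limit and no segregation rule is violated.

Yes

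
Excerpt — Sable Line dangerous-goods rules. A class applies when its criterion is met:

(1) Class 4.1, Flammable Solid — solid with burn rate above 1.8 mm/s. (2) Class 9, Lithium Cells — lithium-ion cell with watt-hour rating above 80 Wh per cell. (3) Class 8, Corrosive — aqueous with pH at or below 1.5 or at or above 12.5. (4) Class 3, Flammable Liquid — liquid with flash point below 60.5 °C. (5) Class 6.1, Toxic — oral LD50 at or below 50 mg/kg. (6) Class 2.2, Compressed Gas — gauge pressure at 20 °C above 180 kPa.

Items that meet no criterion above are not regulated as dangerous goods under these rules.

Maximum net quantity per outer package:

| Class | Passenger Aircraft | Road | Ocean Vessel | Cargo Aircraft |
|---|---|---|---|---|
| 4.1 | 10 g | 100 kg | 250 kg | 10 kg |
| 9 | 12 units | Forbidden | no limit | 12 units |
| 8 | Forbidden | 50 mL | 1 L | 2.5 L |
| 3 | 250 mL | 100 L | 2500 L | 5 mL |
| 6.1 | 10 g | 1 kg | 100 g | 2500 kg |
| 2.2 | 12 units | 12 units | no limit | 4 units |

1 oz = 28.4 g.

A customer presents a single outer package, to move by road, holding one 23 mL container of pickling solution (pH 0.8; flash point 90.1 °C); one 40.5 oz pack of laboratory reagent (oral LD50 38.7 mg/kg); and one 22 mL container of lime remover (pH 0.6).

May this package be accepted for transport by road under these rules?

pH 0.8 meets the Class 8 criterion (Corrosive), so the pickling solution is Class 8.
Laboratory reagent: oral LD50 38.7 mg/kg ≤ 50 mg/kg → Class 6.1 (Toxic).
pH 0.6 meets the Class 8 criterion (Corrosive), so the lime remover is Class 8.
Class 6.1 quantity: one 40.5 oz pack = 1150.2 g.
1150.2 g exceeds the road limit of 1 kg for Class 6.1.
Class 8 net quantity: 23 mL + 22 mL = 45 mL.
That is within the Class 8 road limit of 50 mL.

No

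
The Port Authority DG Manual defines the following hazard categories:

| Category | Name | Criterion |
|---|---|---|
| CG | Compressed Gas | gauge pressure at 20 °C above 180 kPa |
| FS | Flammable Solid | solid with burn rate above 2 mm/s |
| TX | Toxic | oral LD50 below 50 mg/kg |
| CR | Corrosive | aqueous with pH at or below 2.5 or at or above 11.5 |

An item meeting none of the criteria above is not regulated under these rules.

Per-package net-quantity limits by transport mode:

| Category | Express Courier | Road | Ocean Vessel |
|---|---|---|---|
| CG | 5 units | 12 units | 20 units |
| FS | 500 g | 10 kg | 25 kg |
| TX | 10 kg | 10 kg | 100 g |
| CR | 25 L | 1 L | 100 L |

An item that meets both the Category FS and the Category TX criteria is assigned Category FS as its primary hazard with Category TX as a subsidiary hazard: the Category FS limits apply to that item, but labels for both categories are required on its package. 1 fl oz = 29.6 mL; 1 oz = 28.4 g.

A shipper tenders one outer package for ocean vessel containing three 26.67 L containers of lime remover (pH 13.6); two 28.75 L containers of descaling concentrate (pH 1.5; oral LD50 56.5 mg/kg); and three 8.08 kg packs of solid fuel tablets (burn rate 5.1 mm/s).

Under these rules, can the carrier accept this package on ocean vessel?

No

With pH 13.6 (≥ 11.5), the lime remover falls in Category CR.
With pH 1.5 (≤ 2.5), the descaling concentrate falls in Category CR.
Burn rate 5.1 mm/s meets the Category FS criterion (Flammable Solid), so the solid fuel tablets are Category FS.
Category FS quantity: three 8.08 kg packs = 24.24 kg.
That is within the Category FS ocean vessel limit of 25 kg.
Total Category CR: (three 26.67 L containers = 80.01 L) + (two 28.75 L containers = 57.5 L) = 137.51 L.
137.51 L > 100 L (ocean vessel limit, Category CR) — over the limit.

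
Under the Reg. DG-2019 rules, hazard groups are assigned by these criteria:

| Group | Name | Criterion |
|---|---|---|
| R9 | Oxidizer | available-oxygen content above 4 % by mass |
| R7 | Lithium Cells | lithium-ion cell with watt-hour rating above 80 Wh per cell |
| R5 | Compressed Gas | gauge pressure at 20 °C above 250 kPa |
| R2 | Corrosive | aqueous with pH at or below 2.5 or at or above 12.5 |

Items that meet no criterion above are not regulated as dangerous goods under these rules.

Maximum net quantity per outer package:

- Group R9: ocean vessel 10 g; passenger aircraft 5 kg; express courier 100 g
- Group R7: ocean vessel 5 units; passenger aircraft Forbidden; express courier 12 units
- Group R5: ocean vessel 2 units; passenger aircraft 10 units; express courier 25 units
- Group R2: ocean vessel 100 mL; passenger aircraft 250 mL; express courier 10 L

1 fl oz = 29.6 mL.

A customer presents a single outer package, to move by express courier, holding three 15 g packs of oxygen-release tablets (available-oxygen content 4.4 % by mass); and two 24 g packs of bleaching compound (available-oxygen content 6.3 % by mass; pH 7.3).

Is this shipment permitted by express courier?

Yes

The oxygen-release tablets have available-oxygen content 4.4 % by mass, which is > 4 % by mass, so they are Group R9 (Oxidizer).
Available-oxygen content 6.3 % by mass meets the Group R9 criterion (Oxidizer), so the bleaching compound is Group R9.
Total Group R9: (three 15 g packs = 45 g) + (two 24 g packs = 48 g) = 93 g.
93 g ≤ 100 g (express courier limit, Group R9) — within limit.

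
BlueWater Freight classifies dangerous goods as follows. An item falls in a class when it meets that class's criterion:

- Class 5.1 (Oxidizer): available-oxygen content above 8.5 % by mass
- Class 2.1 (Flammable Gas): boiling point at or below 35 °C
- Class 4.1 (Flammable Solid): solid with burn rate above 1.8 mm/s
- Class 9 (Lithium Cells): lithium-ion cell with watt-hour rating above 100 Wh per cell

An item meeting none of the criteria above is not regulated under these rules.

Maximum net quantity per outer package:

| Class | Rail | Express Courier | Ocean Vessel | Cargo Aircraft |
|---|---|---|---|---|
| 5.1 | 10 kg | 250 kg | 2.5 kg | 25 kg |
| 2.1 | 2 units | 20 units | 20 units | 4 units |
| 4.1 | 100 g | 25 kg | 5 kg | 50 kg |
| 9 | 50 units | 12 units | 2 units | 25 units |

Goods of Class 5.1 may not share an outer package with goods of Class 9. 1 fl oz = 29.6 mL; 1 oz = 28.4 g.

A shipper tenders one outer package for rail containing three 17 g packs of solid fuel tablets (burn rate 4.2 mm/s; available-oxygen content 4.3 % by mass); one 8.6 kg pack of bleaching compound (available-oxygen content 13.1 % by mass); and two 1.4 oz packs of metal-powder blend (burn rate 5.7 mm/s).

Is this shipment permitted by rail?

The solid fuel tablets have burn rate 4.2 mm/s, which is > 1.8 mm/s, so they are Class 4.1 (Flammable Solid).
The bleaching compound has available-oxygen content 13.1 % by mass, which is > 8.5 % by mass, so it is Class 5.1 (Oxidizer).
The metal-powder blend has burn rate 5.7 mm/s, which is > 1.8 mm/s, so it is Class 4.1 (Flammable Solid).
Total Class 4.1: (three 17 g packs = 51 g) + (two 1.4 oz packs = 79.52 g) = 130.52 g.
130.52 g > 100 g (rail limit, Class 4.1) — over the limit.
Class 5.1 quantity: 8.6 kg.
That is within the Class 5.1 rail limit of 10 kg.
The segregation rule (Class 5.1 with Class 9) does not apply to Class 4.1 with Class 5.1.

No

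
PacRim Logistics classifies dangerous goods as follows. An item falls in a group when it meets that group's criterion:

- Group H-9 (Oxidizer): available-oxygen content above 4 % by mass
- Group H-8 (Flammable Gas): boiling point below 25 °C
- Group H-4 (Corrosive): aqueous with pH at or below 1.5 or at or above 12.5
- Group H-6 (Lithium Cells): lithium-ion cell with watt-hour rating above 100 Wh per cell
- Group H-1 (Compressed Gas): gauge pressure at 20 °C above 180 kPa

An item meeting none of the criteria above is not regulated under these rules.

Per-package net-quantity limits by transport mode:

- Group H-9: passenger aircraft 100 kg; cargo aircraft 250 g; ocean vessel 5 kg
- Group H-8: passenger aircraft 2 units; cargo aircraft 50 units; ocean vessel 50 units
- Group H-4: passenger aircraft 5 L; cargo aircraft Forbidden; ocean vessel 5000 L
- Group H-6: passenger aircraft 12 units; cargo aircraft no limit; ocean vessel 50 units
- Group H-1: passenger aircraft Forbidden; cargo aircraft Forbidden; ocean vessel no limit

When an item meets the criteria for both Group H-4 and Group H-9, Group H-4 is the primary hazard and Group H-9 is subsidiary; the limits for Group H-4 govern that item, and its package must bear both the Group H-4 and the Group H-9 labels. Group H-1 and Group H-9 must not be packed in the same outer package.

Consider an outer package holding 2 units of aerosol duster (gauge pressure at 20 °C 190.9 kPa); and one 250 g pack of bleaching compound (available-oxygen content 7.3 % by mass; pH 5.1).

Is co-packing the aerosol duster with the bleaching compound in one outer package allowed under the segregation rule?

No

The aerosol duster has gauge pressure at 20 °C 190.9 kPa, which is > 180 kPa, so it is Group H-1 (Compressed Gas).
Bleaching compound: available-oxygen content 7.3 % by mass > 4 % by mass → Group H-9 (Oxidizer).
Group H-1 and Group H-9 may not share an outer package.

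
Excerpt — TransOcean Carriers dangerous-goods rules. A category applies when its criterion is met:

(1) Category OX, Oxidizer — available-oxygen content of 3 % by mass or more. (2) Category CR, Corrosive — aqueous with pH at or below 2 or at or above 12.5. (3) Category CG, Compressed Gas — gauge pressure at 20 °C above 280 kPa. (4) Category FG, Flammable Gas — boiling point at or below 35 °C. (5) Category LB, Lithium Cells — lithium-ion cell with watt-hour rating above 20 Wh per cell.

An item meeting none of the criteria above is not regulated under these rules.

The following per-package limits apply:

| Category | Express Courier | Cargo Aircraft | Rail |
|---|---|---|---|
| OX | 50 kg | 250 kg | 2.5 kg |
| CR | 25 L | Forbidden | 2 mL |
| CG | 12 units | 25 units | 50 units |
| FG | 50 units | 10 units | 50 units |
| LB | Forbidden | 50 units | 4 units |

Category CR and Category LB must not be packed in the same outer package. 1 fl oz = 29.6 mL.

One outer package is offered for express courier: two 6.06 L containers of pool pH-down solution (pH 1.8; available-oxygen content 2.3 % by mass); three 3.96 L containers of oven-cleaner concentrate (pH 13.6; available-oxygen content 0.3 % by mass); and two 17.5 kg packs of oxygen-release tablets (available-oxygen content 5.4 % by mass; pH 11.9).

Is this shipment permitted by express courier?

Yes

The pool pH-down solution has pH 1.8, which is ≤ 2, so it is Category CR (Corrosive).
The oven-cleaner concentrate has pH 13.6, which is ≥ 12.5, so it is Category CR (Corrosive).
The oxygen-release tablets have available-oxygen content 5.4 % by mass, which is ≥ 3 % by mass, so they are Category OX (Oxidizer).
Total Category CR: (two 6.06 L containers = 12.12 L) + (three 3.96 L containers = 11.88 L) = 24 L.
24 L is within the express courier limit of 25 L for Category CR.
Category OX quantity: two 17.5 kg packs = 35 kg.
That is within the Category OX express courier limit of 50 kg.
The segregation rule (Category CR with Category LB) does not apply to Category CR with Category OX.
Every hazard category is within its express courier limit and no segregation rule is violated.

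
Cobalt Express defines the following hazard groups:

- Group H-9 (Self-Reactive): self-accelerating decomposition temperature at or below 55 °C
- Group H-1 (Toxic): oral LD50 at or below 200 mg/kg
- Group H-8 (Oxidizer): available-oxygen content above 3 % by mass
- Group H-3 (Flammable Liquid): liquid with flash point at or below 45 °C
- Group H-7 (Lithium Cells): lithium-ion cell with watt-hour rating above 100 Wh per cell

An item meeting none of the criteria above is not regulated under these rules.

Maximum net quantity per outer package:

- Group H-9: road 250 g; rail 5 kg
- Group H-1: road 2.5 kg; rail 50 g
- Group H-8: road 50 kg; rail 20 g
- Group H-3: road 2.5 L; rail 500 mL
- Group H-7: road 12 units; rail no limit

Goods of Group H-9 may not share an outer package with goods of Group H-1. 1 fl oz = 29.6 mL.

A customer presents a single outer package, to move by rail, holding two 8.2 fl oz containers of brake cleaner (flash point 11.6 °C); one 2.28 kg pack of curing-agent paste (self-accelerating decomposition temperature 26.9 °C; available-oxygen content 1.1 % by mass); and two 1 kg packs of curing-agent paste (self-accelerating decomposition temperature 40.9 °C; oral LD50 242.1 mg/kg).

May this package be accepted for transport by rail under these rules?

The brake cleaner has flash point 11.6 °C, which is ≤ 45 °C, so it is Group H-3 (Flammable Liquid).
The curing-agent paste has self-accelerating decomposition temperature 26.9 °C, which is ≤ 55 °C, so it is Group H-9 (Self-Reactive).
With self-accelerating decomposition temperature 40.9 °C (≤ 55 °C), the curing-agent paste falls in Group H-9.
Total Group H-9: 2.28 kg + (two 1 kg packs = 2 kg) = 4.28 kg.
4.28 kg ≤ 5 kg (rail limit, Group H-9) — within limit.
Group H-3 quantity: two 8.2 fl oz containers = 485.44 mL.
485.44 mL is within the rail limit of 500 mL for Group H-3.
The segregation rule (Group H-9 with Group H-1) does not apply to Group H-9 with Group H-3.
Every hazard group is within its rail limit and no segregation rule is violated.

Yes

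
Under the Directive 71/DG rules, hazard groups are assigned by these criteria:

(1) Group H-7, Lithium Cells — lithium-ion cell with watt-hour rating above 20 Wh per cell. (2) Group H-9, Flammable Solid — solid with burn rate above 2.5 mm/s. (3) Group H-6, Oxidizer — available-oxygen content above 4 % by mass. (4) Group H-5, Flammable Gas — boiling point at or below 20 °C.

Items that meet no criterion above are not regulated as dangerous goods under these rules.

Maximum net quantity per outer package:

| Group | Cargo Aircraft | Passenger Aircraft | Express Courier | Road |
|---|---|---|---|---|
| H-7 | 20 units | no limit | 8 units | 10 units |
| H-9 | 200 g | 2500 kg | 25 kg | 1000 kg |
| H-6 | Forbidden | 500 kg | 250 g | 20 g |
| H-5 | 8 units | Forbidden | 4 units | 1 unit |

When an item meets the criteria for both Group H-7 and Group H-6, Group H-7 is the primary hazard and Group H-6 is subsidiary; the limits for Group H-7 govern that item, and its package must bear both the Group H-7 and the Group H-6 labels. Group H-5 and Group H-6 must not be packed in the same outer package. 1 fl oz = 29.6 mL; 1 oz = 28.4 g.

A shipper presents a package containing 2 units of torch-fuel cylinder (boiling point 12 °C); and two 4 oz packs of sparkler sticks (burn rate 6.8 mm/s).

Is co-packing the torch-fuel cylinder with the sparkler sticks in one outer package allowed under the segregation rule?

Yes

With boiling point 12 °C (≤ 20 °C), the torch-fuel cylinder falls in Group H-5.
Burn rate 6.8 mm/s meets the Group H-9 criterion (Flammable Solid), so the sparkler sticks are Group H-9.
No segregation rule bars Group H-5 with Group H-9.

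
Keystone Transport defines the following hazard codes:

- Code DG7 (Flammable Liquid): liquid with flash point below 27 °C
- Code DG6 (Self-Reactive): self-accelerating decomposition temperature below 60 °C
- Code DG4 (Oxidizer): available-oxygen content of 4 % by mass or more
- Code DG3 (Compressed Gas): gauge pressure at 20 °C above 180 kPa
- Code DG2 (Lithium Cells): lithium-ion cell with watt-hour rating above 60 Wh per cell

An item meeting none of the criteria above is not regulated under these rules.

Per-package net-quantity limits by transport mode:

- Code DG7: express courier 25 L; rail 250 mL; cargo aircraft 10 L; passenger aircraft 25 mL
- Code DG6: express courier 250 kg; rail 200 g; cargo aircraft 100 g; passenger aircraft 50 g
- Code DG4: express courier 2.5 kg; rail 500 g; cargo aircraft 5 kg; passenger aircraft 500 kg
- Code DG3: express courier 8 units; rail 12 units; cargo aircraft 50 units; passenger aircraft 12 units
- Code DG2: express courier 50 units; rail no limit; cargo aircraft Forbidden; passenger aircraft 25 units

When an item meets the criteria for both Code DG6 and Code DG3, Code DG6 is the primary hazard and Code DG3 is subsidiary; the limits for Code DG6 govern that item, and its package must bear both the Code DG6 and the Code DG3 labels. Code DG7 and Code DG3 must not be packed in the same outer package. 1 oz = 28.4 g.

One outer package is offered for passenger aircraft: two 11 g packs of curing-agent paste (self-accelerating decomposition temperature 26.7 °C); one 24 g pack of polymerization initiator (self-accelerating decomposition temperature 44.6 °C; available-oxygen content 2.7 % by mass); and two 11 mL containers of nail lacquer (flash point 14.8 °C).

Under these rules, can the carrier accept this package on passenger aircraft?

Yes

With self-accelerating decomposition temperature 26.7 °C (< 60 °C), the curing-agent paste falls in Code DG6.
Polymerization initiator: self-accelerating decomposition temperature 44.6 °C < 60 °C → Code DG6 (Self-Reactive).
Nail lacquer: flash point 14.8 °C < 27 °C → Code DG7 (Flammable Liquid).
Code DG7 quantity: two 11 mL containers = 22 mL.
22 mL is within the passenger aircraft limit of 25 mL for Code DG7.
Code DG6 net quantity: (two 11 g packs = 22 g) + 24 g = 46 g.
46 g ≤ 50 g (passenger aircraft limit, Code DG6) — within limit.
The segregation rule (Code DG7 with Code DG3) does not apply to Code DG7 with Code DG6.
Every hazard code is within its passenger aircraft limit and no segregation rule is violated.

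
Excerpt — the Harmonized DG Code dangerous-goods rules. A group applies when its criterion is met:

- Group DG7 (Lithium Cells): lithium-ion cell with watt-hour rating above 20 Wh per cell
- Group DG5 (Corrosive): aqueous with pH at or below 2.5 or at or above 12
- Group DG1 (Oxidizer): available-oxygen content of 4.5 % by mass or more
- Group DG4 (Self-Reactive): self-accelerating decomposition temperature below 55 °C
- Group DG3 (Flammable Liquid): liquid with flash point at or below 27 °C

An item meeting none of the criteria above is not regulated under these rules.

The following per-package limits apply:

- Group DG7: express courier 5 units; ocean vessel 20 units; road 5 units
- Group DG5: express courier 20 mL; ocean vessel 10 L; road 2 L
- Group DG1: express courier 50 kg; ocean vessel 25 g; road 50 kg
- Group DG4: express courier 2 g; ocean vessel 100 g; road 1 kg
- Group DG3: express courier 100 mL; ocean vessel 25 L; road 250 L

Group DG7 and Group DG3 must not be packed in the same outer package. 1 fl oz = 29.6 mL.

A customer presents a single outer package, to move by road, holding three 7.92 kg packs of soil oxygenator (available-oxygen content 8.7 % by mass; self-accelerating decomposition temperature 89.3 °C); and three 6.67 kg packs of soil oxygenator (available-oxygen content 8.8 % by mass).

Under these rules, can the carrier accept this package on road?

Yes

With available-oxygen content 8.7 % by mass (≥ 4.5 % by mass), the soil oxygenator falls in Group DG1.
Soil oxygenator: available-oxygen content 8.8 % by mass ≥ 4.5 % by mass → Group DG1 (Oxidizer).
Group DG1 net quantity: (three 7.92 kg packs = 23.76 kg) + (three 6.67 kg packs = 20.01 kg) = 43.77 kg.
That is within the Group DG1 road limit of 50 kg.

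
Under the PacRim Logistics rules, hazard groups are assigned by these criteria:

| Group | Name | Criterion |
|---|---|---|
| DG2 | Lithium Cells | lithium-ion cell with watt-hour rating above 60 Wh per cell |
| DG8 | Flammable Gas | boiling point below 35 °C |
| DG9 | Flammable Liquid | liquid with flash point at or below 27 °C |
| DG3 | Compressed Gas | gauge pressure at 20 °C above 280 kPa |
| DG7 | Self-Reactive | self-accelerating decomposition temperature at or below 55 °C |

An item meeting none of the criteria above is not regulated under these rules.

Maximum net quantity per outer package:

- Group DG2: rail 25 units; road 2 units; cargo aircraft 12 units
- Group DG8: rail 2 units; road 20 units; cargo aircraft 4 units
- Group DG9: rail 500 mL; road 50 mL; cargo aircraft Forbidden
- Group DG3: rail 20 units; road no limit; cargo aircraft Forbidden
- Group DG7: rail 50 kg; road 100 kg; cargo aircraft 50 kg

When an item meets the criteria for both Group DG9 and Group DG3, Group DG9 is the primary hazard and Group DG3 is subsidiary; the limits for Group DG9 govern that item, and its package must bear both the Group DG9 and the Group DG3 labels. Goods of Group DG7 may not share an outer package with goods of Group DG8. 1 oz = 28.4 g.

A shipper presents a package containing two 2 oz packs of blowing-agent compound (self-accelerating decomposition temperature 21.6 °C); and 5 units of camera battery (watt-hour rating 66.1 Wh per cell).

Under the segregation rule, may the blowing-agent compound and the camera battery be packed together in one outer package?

With self-accelerating decomposition temperature 21.6 °C (≤ 55 °C), the blowing-agent compound falls in Group DG7.
The camera battery has watt-hour rating 66.1 Wh per cell, which is > 60 Wh per cell, so it is Group DG2 (Lithium Cells).
No segregation rule bars Group DG7 with Group DG2.

Yes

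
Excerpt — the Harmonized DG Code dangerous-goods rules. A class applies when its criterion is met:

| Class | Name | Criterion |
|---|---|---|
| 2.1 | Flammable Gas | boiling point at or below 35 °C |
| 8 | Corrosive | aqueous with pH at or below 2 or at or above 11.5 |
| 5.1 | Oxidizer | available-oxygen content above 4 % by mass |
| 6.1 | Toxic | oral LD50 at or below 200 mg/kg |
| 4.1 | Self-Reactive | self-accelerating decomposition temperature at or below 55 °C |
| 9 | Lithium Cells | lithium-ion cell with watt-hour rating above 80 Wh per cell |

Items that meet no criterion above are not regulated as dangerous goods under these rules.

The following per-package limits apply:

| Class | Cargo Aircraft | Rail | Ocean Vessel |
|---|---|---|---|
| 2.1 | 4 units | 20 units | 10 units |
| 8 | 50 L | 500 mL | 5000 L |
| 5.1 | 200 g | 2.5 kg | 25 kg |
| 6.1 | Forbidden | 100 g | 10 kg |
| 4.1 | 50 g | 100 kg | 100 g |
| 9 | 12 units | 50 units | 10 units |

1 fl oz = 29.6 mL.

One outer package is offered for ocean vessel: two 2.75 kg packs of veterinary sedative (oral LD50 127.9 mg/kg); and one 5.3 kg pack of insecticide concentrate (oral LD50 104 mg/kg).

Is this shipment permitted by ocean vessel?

With oral LD50 127.9 mg/kg (≤ 200 mg/kg), the veterinary sedative falls in Class 6.1.
The insecticide concentrate has oral LD50 104 mg/kg, which is ≤ 200 mg/kg, so it is Class 6.1 (Toxic).
Total Class 6.1: (two 2.75 kg packs = 5.5 kg) + 5.3 kg = 10.8 kg.
10.8 kg > 10 kg (ocean vessel limit, Class 6.1) — over the limit.

No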